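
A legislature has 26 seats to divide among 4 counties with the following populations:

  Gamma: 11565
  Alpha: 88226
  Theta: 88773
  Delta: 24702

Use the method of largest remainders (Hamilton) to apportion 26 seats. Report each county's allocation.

Gamma 1, Alpha 11, Theta 11, Delta 3

Standard divisor: 213266 ÷ 26 ≈ 8202.538.
Standard quotas: Gamma 1.4099, Alpha 10.7559, Theta 10.8226, Delta 3.0115.
Lower quotas: Gamma 1, Alpha 10, Theta 10, Delta 3 (sum 24, leaving 2 seats).
Remainders in descending order: Theta 0.8226, Alpha 0.7559, Gamma 0.4099, Delta 0.0115.
Largest remainders: Theta, Alpha receive the extra seats.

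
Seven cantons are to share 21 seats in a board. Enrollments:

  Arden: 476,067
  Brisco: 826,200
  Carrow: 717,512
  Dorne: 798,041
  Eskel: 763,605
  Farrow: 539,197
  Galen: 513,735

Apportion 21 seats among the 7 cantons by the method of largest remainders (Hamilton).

Arden 2; Brisco 4; Carrow 3; Dorne 4; Eskel 4; Farrow 2; Galen 2

Total 4634357; standard divisor 4634357/21 ≈ 220683.667.
Standard quotas: Arden 2.1572, Brisco 3.7438, Carrow 3.2513, Dorne 3.6162, Eskel 3.4602, Farrow 2.4433, Galen 2.3279.
Lower quotas: Arden 2, Brisco 3, Carrow 3, Dorne 3, Eskel 3, Farrow 2, Galen 2 (sum 18, leaving 3 seats).
Remainders in descending order: Brisco 0.7438, Dorne 0.6162, Eskel 0.4602, Farrow 0.4433, Galen 0.3279, Carrow 0.2513, Arden 0.1572.
Largest remainders: Brisco, Dorne, Eskel receive the extra seats.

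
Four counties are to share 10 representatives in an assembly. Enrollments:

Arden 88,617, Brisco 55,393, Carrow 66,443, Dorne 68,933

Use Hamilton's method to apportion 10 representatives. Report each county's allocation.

Standard divisor: 279386 ÷ 10 ≈ 27938.6.
Standard quotas: Arden 3.1718, Brisco 1.9827, Carrow 2.3782, Dorne 2.4673.
Lower quotas: Arden 3, Brisco 1, Carrow 2, Dorne 2 (sum 8, leaving 2 seats).
Remainders in descending order: Brisco 0.9827, Dorne 0.4673, Carrow 0.3782, Arden 0.1718.
Largest remainders: Brisco, Dorne receive the extra seats.

Arden=3, Brisco=2, Carrow=2, Dorne=3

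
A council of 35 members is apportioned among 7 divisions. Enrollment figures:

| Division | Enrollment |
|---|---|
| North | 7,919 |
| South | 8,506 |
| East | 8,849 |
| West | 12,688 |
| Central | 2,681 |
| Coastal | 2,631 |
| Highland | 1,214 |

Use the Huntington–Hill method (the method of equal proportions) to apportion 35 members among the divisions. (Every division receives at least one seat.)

North 6, South 7, East 7, West 10, Central 2, Coastal 2, Highland 1

With divisor 1267: modified quotas North 6.250, South 6.713, East 6.984, West 10.014, Central 2.116, Coastal 2.077, Highland 0.958.
Geometric-mean thresholds: North √(6·7)=6.481, South √(6·7)=6.481, East √(6·7)=6.481, West √(10·11)=10.488, Central √(2·3)=2.449, Coastal √(2·3)=2.449, Highland (min 1).
Each quota rounded against its threshold gives North 6, South 7, East 7, West 10, Central 2, Coastal 2, Highland 1 (total 35).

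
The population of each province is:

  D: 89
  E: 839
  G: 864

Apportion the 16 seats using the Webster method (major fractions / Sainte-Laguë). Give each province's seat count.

D 1, E 7, G 8

Standard divisor 1792/16 ≈ 112; standard quotas: D 0.795, E 7.491, G 7.714.
Rounding to the nearest integer gives D 1, E 7, G 8 — total 16, matching the house size, so no adjustment is needed.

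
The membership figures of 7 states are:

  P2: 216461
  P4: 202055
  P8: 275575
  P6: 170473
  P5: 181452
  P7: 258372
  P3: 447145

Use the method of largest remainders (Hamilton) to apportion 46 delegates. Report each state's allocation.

P2=6, P4=5, P8=7, P6=4, P5=5, P7=7, P3=12

The standard divisor is 1751533/46 ≈ 38076.804.
Standard quotas: P2 5.6849, P4 5.3065, P8 7.2373, P6 4.4771, P5 4.7654, P7 6.7855, P3 11.7432.
Lower quotas: P2 5, P4 5, P8 7, P6 4, P5 4, P7 6, P3 11 (sum 42, leaving 4 seats).
Remainders in descending order: P7 0.7855, P5 0.7654, P3 0.7432, P2 0.6849, P6 0.4771, P4 0.3065, P8 0.2373.
The surplus seats go to P7, P5, P3, P2.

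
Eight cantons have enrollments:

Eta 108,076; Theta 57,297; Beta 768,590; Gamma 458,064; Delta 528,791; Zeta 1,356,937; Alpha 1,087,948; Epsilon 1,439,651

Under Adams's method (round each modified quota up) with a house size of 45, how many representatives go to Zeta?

10

Standard divisor 5805354/45 ≈ 129007.867; standard quotas: Eta 0.838, Theta 0.444, Beta 5.958, Gamma 3.551, Delta 4.099, Zeta 10.518, Alpha 8.433, Epsilon 11.159.
Rounding up gives 1, 1, 6, 4, 5, 11, 9, 12 = 49 seats, so the divisor must be adjusted.
With modified divisor 140000: modified quotas Eta 0.772, Theta 0.409, Beta 5.490, Gamma 3.272, Delta 3.777, Zeta 9.692, Alpha 7.771, Epsilon 10.283.
Rounding up: Eta 1, Theta 1, Beta 6, Gamma 4, Delta 4, Zeta 10, Alpha 8, Epsilon 11 (total 45).
Zeta receives 10.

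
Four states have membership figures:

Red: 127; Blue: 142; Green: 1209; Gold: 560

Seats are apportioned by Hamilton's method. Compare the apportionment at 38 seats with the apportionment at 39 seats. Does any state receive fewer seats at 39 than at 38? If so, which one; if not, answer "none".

At 38 seats: Red 2, Blue 3, Green 23, Gold 10.
At 39 seats: Red 2, Blue 3, Green 23, Gold 11.
No state's allocation decreased.

none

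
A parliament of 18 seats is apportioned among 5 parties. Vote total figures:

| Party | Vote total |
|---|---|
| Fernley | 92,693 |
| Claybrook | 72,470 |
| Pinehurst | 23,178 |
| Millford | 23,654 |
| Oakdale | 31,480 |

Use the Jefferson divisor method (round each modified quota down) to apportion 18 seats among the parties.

Fernley=7; Claybrook=6; Pinehurst=1; Millford=2; Oakdale=2

Standard divisor 243475/18 ≈ 13526.389; standard quotas: Fernley 6.853, Claybrook 5.358, Pinehurst 1.714, Millford 1.749, Oakdale 2.327.
Rounding down gives 6, 5, 1, 1, 2 = 15 seats, so the divisor must be adjusted.
With modified divisor 11708: modified quotas Fernley 7.917, Claybrook 6.190, Pinehurst 1.980, Millford 2.020, Oakdale 2.689.
Rounding down: Fernley 7, Claybrook 6, Pinehurst 1, Millford 2, Oakdale 2 (total 18).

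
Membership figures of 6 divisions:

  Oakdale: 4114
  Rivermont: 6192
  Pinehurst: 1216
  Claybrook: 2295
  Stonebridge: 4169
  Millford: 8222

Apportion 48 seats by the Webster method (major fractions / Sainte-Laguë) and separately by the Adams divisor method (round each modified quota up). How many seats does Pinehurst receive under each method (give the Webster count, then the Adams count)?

2 and 3

Webster: Oakdale 8, Rivermont 11, Pinehurst 2, Claybrook 4, Stonebridge 8, Millford 15.
Adams: Oakdale 8, Rivermont 11, Pinehurst 3, Claybrook 4, Stonebridge 8, Millford 14.
Pinehurst gets 2 under Webster and 3 under Adams.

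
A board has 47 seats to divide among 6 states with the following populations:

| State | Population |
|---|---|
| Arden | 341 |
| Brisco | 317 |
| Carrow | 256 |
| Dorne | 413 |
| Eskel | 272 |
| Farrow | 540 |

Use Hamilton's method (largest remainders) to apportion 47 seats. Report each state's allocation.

Standard divisor: 2139 ÷ 47 ≈ 45.511.
Standard quotas: Arden 7.493, Brisco 6.965, Carrow 5.625, Dorne 9.075, Eskel 5.977, Farrow 11.865.
Lower quotas: Arden 7, Brisco 6, Carrow 5, Dorne 9, Eskel 5, Farrow 11 (sum 43, leaving 4 seats).
Remainders in descending order: Eskel 0.977, Brisco 0.965, Farrow 0.865, Carrow 0.625, Arden 0.493, Dorne 0.075.
The surplus seats go to Eskel, Brisco, Farrow, Carrow.

Arden 7, Brisco 7, Carrow 6, Dorne 9, Eskel 6, Farrow 12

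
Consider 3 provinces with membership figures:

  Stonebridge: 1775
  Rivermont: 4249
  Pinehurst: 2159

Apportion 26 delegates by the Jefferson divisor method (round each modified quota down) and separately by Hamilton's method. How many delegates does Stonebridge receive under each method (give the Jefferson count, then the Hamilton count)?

Jefferson: Stonebridge 5, Rivermont 14, Pinehurst 7.
Hamilton: Stonebridge 6, Rivermont 13, Pinehurst 7.
Stonebridge gets 5 under Jefferson and 6 under Hamilton.

5 and 6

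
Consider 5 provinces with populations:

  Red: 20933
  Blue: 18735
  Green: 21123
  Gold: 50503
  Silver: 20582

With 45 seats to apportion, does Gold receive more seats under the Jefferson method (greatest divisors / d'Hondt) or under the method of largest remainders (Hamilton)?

Jefferson: Red 7, Blue 6, Green 7, Gold 18, Silver 7.
Hamilton: Red 7, Blue 7, Green 7, Gold 17, Silver 7.
Gold gets 18 under Jefferson and 17 under Hamilton.

Jefferson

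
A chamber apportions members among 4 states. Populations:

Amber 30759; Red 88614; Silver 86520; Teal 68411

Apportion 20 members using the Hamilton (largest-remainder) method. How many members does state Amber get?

Total 274304; standard divisor 274304/20 ≈ 13715.2.
Standard quotas: Amber 2.2427, Red 6.4610, Silver 6.3083, Teal 4.9880.
Lower quotas: Amber 2, Red 6, Silver 6, Teal 4 (sum 18, leaving 2 seats).
Remainders in descending order: Teal 0.9880, Red 0.4610, Silver 0.3083, Amber 0.2427.
Largest remainders: Teal, Red receive the extra seats.
Amber receives 2.

2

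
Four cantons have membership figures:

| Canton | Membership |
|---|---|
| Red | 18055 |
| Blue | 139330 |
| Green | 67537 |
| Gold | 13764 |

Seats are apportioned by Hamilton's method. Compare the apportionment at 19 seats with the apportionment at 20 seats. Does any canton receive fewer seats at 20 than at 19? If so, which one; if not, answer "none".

At 19 seats: Red 2, Blue 11, Green 5, Gold 1.
At 20 seats: Red 1, Blue 12, Green 6, Gold 1.
Red drops from 2 to 1.

Red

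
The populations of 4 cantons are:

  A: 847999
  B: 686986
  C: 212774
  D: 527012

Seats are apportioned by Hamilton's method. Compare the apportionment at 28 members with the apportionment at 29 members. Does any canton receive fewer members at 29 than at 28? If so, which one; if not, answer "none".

C

At 28 seats: A 10, B 8, C 3, D 7.
At 29 seats: A 11, B 9, C 2, D 7.
C drops from 3 to 2.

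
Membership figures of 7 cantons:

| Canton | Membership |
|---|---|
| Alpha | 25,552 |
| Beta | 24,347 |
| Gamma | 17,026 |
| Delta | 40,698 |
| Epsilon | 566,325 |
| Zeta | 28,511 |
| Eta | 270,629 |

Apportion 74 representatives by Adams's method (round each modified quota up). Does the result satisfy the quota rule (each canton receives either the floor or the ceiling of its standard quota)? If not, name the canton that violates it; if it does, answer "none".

Standard quotas: Alpha 1.943, Beta 1.852, Gamma 1.295, Delta 3.095, Epsilon 43.067, Zeta 2.168, Eta 20.580.
Adams allocation: Alpha 2, Beta 2, Gamma 2, Delta 3, Epsilon 42, Zeta 3, Eta 20.
Epsilon has quota 43.067 (lower 43, upper 44) but receives 42 — outside the quota interval.

Epsilon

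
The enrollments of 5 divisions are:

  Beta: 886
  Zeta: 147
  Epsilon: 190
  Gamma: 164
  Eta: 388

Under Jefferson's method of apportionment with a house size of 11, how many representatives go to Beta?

6

Standard divisor 1775/11 ≈ 161.364; standard quotas: Beta 5.491, Zeta 0.911, Epsilon 1.177, Gamma 1.016, Eta 2.405.
Rounding down gives 5, 0, 1, 1, 2 = 9 seats, so the divisor must be adjusted.
With modified divisor 140: modified quotas Beta 6.329, Zeta 1.050, Epsilon 1.357, Gamma 1.171, Eta 2.771.
Rounding down: Beta 6, Zeta 1, Epsilon 1, Gamma 1, Eta 2 (total 11).
Beta receives 6.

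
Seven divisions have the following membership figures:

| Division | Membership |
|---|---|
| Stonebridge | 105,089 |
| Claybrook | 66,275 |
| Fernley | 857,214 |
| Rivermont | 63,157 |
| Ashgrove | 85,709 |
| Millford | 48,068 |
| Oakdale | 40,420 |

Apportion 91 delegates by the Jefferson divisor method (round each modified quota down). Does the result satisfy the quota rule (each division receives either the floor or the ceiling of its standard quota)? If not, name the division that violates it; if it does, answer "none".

Standard quotas: Stonebridge 7.554, Claybrook 4.764, Fernley 61.620, Rivermont 4.540, Ashgrove 6.161, Millford 3.455, Oakdale 2.906.
Jefferson allocation: Stonebridge 7, Claybrook 4, Fernley 64, Rivermont 4, Ashgrove 6, Millford 3, Oakdale 3.
Fernley has quota 61.620 (lower 61, upper 62) but receives 64 — outside the quota interval.

Fernley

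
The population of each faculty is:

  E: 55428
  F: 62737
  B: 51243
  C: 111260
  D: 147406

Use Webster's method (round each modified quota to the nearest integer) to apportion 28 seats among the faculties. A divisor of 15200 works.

E 4; F 4; B 3; C 7; D 10

With modified divisor 15200: modified quotas E 3.647, F 4.127, B 3.371, C 7.320, D 9.698.
Rounding to the nearest integer: E 4, F 4, B 3, C 7, D 10 (total 28).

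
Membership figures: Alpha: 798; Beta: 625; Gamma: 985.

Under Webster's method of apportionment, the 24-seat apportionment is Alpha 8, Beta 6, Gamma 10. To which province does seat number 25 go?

Priority for the next seat is population ÷ (current seats + 0.5).
Priorities: Alpha 93.882, Beta 96.154, Gamma 93.810.
Highest priority: Beta.

Beta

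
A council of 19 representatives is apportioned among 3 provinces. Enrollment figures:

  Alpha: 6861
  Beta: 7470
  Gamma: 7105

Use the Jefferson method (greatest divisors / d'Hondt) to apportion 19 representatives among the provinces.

Standard divisor 21436/19 ≈ 1128.211; standard quotas: Alpha 6.081, Beta 6.621, Gamma 6.298.
Rounding down gives 6, 6, 6 = 18 seats, so the divisor must be adjusted.
With modified divisor 1040: modified quotas Alpha 6.597, Beta 7.183, Gamma 6.832.
Rounding down: Alpha 6, Beta 7, Gamma 6 (total 19).

Alpha 6, Beta 7, Gamma 6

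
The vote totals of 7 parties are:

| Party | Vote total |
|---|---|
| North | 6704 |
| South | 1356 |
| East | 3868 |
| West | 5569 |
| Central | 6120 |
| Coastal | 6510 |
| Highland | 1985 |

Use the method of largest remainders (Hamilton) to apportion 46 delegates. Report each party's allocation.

North 10; South 2; East 5; West 8; Central 9; Coastal 9; Highland 3

The standard divisor is 32112/46 ≈ 698.087.
Standard quotas: North 9.6034, South 1.9425, East 5.5409, West 7.9775, Central 8.7668, Coastal 9.3255, Highland 2.8435.
Lower quotas: North 9, South 1, East 5, West 7, Central 8, Coastal 9, Highland 2 (sum 41, leaving 5 seats).
Remainders in descending order: West 0.9775, South 0.9425, Highland 0.8435, Central 0.7668, North 0.6034, East 0.5409, Coastal 0.3255.
Largest remainders: West, South, Highland, Central, North receive the extra seats.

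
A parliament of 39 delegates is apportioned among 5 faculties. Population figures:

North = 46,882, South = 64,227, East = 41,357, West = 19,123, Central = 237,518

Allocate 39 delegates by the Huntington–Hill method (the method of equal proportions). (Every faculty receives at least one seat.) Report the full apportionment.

With divisor 10521: modified quotas North 4.456, South 6.105, East 3.931, West 1.818, Central 22.576.
Geometric-mean thresholds: North √(4·5)=4.472, South √(6·7)=6.481, East √(3·4)=3.464, West √(1·2)=1.414, Central √(22·23)=22.494.
Each quota rounded against its threshold gives North 4, South 6, East 4, West 2, Central 23 (total 39).

North: 4, South: 6, East: 4, West: 2, Central: 23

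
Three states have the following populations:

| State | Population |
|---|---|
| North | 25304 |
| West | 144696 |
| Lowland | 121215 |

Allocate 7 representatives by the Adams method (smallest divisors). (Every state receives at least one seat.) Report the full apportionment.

North 1, West 3, Lowland 3

Standard divisor 291215/7 ≈ 41602.143; standard quotas: North 0.608, West 3.478, Lowland 2.914.
Rounding up gives 1, 4, 3 = 8 seats, so the divisor must be adjusted.
With modified divisor 54400: modified quotas North 0.465, West 2.660, Lowland 2.228.
Rounding up: North 1, West 3, Lowland 3 (total 7).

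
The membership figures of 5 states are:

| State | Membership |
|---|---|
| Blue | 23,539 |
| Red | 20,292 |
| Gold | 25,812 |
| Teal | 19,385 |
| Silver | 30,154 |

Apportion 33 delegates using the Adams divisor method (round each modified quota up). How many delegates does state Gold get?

7

Standard divisor 119182/33 ≈ 3611.576; standard quotas: Blue 6.518, Red 5.619, Gold 7.147, Teal 5.367, Silver 8.349.
Rounding up gives 7, 6, 8, 6, 9 = 36 seats, so the divisor must be adjusted.
With modified divisor 3900: modified quotas Blue 6.036, Red 5.203, Gold 6.618, Teal 4.971, Silver 7.732.
Rounding up: Blue 7, Red 6, Gold 7, Teal 5, Silver 8 (total 33).
Gold receives 7.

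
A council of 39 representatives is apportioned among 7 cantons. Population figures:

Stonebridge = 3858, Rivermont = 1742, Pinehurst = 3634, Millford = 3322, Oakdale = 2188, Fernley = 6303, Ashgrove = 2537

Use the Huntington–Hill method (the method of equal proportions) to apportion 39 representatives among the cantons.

Stonebridge 6, Rivermont 3, Pinehurst 6, Millford 6, Oakdale 4, Fernley 10, Ashgrove 4

With divisor 604: modified quotas Stonebridge 6.387, Rivermont 2.884, Pinehurst 6.017, Millford 5.500, Oakdale 3.623, Fernley 10.435, Ashgrove 4.200.
Geometric-mean thresholds: Stonebridge √(6·7)=6.481, Rivermont √(2·3)=2.449, Pinehurst √(6·7)=6.481, Millford √(5·6)=5.477, Oakdale √(3·4)=3.464, Fernley √(10·11)=10.488, Ashgrove √(4·5)=4.472.
Each quota rounded against its threshold gives Stonebridge 6, Rivermont 3, Pinehurst 6, Millford 6, Oakdale 4, Fernley 10, Ashgrove 4 (total 39).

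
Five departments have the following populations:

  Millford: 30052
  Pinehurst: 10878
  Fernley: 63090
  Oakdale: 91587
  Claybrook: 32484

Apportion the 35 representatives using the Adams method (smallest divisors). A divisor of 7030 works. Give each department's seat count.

With modified divisor 7030: modified quotas Millford 4.275, Pinehurst 1.547, Fernley 8.974, Oakdale 13.028, Claybrook 4.621.
Rounding up: Millford 5, Pinehurst 2, Fernley 9, Oakdale 14, Claybrook 5 (total 35).

Millford: 5, Pinehurst: 2, Fernley: 9, Oakdale: 14, Claybrook: 5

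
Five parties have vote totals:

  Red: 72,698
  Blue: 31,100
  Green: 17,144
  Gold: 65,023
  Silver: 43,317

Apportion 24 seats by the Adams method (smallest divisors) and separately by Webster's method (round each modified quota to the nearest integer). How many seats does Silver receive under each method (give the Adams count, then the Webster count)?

5 and 4

Adams: Red 7, Blue 3, Green 2, Gold 7, Silver 5.
Webster: Red 8, Blue 3, Green 2, Gold 7, Silver 4.
Silver gets 5 under Adams and 4 under Webster.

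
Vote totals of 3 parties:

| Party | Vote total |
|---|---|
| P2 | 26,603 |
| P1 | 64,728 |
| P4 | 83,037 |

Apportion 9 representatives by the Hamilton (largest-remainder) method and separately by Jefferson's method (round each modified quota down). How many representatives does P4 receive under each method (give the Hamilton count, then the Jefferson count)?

Hamilton: P2 2, P1 3, P4 4.
Jefferson: P2 1, P1 3, P4 5.
P4 gets 4 under Hamilton and 5 under Jefferson.

4 and 5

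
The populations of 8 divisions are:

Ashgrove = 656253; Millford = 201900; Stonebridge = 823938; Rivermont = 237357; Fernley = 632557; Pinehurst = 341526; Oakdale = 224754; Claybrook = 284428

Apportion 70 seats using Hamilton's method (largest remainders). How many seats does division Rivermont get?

5

Total 3402713; standard divisor 3402713/70 ≈ 48610.186.
Standard quotas: Ashgrove 13.5003, Millford 4.1535, Stonebridge 16.9499, Rivermont 4.8829, Fernley 13.0128, Pinehurst 7.0258, Oakdale 4.6236, Claybrook 5.8512.
Lower quotas: Ashgrove 13, Millford 4, Stonebridge 16, Rivermont 4, Fernley 13, Pinehurst 7, Oakdale 4, Claybrook 5 (sum 66, leaving 4 seats).
Remainders in descending order: Stonebridge 0.9499, Rivermont 0.8829, Claybrook 0.8512, Oakdale 0.6236, Ashgrove 0.5003, Millford 0.1535, Pinehurst 0.0258, Fernley 0.0128.
The surplus seats go to Stonebridge, Rivermont, Claybrook, Oakdale.
Rivermont receives 5.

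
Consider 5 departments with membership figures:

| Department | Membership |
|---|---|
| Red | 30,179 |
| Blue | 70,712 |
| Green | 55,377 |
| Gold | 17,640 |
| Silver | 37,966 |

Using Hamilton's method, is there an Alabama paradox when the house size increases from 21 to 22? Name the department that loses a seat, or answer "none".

At 21 seats: Red 3, Blue 7, Green 5, Gold 2, Silver 4.
At 22 seats: Red 3, Blue 7, Green 6, Gold 2, Silver 4.
No department's allocation decreased.

none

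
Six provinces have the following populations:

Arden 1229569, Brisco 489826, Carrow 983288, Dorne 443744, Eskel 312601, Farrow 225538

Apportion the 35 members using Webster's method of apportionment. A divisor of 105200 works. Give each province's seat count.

With modified divisor 105200: modified quotas Arden 11.688, Brisco 4.656, Carrow 9.347, Dorne 4.218, Eskel 2.971, Farrow 2.144.
Rounding to the nearest integer: Arden 12, Brisco 5, Carrow 9, Dorne 4, Eskel 3, Farrow 2 (total 35).

Arden=12, Brisco=5, Carrow=9, Dorne=4, Eskel=3, Farrow=2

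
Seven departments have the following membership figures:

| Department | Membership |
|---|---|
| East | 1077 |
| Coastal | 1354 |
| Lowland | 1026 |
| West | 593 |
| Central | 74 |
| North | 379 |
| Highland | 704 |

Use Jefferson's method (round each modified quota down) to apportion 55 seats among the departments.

East=12, Coastal=15, Lowland=11, West=6, Central=0, North=4, Highland=7

Standard divisor 5207/55 ≈ 94.673; standard quotas: East 11.376, Coastal 14.302, Lowland 10.837, West 6.264, Central 0.782, North 4.003, Highland 7.436.
Rounding down gives 11, 14, 10, 6, 0, 4, 7 = 52 seats, so the divisor must be adjusted.
With modified divisor 89: modified quotas East 12.101, Coastal 15.213, Lowland 11.528, West 6.663, Central 0.831, North 4.258, Highland 7.910.
Rounding down: East 12, Coastal 15, Lowland 11, West 6, Central 0, North 4, Highland 7 (total 55).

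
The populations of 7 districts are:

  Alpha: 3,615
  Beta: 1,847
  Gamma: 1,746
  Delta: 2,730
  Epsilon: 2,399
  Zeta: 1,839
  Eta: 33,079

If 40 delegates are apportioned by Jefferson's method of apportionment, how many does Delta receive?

Standard divisor 47255/40 ≈ 1181.375; standard quotas: Alpha 3.060, Beta 1.563, Gamma 1.478, Delta 2.311, Epsilon 2.031, Zeta 1.557, Eta 28.000.
Rounding down gives 3, 1, 1, 2, 2, 1, 28 = 38 seats, so the divisor must be adjusted.
With modified divisor 1100: modified quotas Alpha 3.286, Beta 1.679, Gamma 1.587, Delta 2.482, Epsilon 2.181, Zeta 1.672, Eta 30.072.
Rounding down: Alpha 3, Beta 1, Gamma 1, Delta 2, Epsilon 2, Zeta 1, Eta 30 (total 40).
Delta receives 2.

2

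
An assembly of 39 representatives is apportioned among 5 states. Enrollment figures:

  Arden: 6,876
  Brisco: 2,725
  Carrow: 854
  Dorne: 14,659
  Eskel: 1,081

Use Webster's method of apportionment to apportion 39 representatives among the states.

Standard divisor 26195/39 ≈ 671.667; standard quotas: Arden 10.237, Brisco 4.057, Carrow 1.271, Dorne 21.825, Eskel 1.609.
Rounding to the nearest integer gives Arden 10, Brisco 4, Carrow 1, Dorne 22, Eskel 2 — total 39, matching the house size, so no adjustment is needed.

Arden 10; Brisco 4; Carrow 1; Dorne 22; Eskel 2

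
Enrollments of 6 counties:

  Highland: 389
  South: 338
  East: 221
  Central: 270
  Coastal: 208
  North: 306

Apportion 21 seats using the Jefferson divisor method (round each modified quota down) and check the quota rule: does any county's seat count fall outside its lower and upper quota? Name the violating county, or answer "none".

none

Standard quotas: Highland 4.717, South 4.098, East 2.680, Central 3.274, Coastal 2.522, North 3.710.
Jefferson allocation: Highland 5, South 4, East 3, Central 3, Coastal 2, North 4.
Every allocation lies between the lower and upper quota.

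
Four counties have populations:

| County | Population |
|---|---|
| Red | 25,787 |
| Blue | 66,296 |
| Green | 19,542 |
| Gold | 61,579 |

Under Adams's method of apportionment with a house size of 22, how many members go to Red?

3

Standard divisor 173204/22 ≈ 7872.909; standard quotas: Red 3.275, Blue 8.421, Green 2.482, Gold 7.822.
Rounding up gives 4, 9, 3, 8 = 24 seats, so the divisor must be adjusted.
With modified divisor 8700: modified quotas Red 2.964, Blue 7.620, Green 2.246, Gold 7.078.
Rounding up: Red 3, Blue 8, Green 3, Gold 8 (total 22).
Red receives 3.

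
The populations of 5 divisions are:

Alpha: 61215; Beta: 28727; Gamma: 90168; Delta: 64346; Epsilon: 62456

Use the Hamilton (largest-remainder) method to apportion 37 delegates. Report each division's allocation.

Alpha 7, Beta 3, Gamma 11, Delta 8, Epsilon 8

The standard divisor is 306912/37 ≈ 8294.919.
Standard quotas: Alpha 7.3798, Beta 3.4632, Gamma 10.8703, Delta 7.7573, Epsilon 7.5294.
Lower quotas: Alpha 7, Beta 3, Gamma 10, Delta 7, Epsilon 7 (sum 34, leaving 3 seats).
Remainders in descending order: Gamma 0.8703, Delta 0.7573, Epsilon 0.5294, Beta 0.4632, Alpha 0.3798.
Largest remainders: Gamma, Delta, Epsilon receive the extra seats.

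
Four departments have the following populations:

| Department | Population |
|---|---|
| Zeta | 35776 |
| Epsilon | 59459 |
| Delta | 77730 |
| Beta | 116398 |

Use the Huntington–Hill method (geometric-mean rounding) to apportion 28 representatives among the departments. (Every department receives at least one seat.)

Zeta=3, Epsilon=6, Delta=8, Beta=11

With divisor 10357: modified quotas Zeta 3.454, Epsilon 5.741, Delta 7.505, Beta 11.239.
Geometric-mean thresholds: Zeta √(3·4)=3.464, Epsilon √(5·6)=5.477, Delta √(7·8)=7.483, Beta √(11·12)=11.489.
Each quota rounded against its threshold gives Zeta 3, Epsilon 6, Delta 8, Beta 11 (total 28).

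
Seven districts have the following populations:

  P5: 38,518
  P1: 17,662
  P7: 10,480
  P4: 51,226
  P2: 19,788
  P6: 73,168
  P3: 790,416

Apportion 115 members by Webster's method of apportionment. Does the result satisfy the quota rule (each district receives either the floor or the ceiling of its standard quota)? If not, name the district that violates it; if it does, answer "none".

Standard quotas: P5 4.424, P1 2.029, P7 1.204, P4 5.884, P2 2.273, P6 8.404, P3 90.784.
Webster allocation: P5 4, P1 2, P7 1, P4 6, P2 2, P6 8, P3 92.
P3 has quota 90.784 (lower 90, upper 91) but receives 92 — outside the quota interval.

P3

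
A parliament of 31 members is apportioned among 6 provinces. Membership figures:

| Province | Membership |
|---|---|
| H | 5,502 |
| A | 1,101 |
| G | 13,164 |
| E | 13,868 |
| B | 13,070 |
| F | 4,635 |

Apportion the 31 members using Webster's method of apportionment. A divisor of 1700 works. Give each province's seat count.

With modified divisor 1700: modified quotas H 3.236, A 0.648, G 7.744, E 8.158, B 7.688, F 2.726.
Rounding to the nearest integer: H 3, A 1, G 8, E 8, B 8, F 3 (total 31).

H 3, A 1, G 8, E 8, B 8, F 3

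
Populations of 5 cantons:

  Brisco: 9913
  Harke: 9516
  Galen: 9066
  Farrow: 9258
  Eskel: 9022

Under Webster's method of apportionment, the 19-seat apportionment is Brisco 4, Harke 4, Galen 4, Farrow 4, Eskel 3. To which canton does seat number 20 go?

Priority for the next seat is population ÷ (current seats + 0.5).
Priorities: Brisco 2202.889, Harke 2114.667, Galen 2014.667, Farrow 2057.333, Eskel 2577.714.
Highest priority: Eskel.

Eskel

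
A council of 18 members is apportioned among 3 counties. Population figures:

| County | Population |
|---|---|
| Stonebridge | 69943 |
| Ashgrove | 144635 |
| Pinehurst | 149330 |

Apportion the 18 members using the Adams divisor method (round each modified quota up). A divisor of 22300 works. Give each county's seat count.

With modified divisor 22300: modified quotas Stonebridge 3.136, Ashgrove 6.486, Pinehurst 6.696.
Rounding up: Stonebridge 4, Ashgrove 7, Pinehurst 7 (total 18).

Stonebridge=4, Ashgrove=7, Pinehurst=7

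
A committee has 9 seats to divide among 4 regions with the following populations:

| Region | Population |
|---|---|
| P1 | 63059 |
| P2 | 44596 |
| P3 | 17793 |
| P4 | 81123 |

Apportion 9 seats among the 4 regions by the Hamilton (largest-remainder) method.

P1=3, P2=2, P3=1, P4=3

Standard divisor: 206571 ÷ 9 ≈ 22952.333.
Standard quotas: P1 2.7474, P2 1.9430, P3 0.7752, P4 3.5344.
Lower quotas: P1 2, P2 1, P3 0, P4 3 (sum 6, leaving 3 seats).
Remainders in descending order: P2 0.9430, P3 0.7752, P1 0.7474, P4 0.5344.
The surplus seats go to P2, P3, P1.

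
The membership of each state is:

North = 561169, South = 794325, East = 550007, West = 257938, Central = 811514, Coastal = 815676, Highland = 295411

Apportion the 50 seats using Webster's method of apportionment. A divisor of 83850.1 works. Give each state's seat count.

With modified divisor 83850.1: modified quotas North 6.693, South 9.473, East 6.559, West 3.076, Central 9.678, Coastal 9.728, Highland 3.523.
Rounding to the nearest integer: North 7, South 9, East 7, West 3, Central 10, Coastal 10, Highland 4 (total 50).

North 7, South 9, East 7, West 3, Central 10, Coastal 10, Highland 4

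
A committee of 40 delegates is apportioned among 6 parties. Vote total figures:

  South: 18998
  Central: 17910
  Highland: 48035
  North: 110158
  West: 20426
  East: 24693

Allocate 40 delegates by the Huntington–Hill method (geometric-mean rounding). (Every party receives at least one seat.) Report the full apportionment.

With divisor 5927: modified quotas South 3.205, Central 3.022, Highland 8.104, North 18.586, West 3.446, East 4.166.
Geometric-mean thresholds: South √(3·4)=3.464, Central √(3·4)=3.464, Highland √(8·9)=8.485, North √(18·19)=18.493, West √(3·4)=3.464, East √(4·5)=4.472.
Each quota rounded against its threshold gives South 3, Central 3, Highland 8, North 19, West 3, East 4 (total 40).

South: 3, Central: 3, Highland: 8, North: 19, West: 3, East: 4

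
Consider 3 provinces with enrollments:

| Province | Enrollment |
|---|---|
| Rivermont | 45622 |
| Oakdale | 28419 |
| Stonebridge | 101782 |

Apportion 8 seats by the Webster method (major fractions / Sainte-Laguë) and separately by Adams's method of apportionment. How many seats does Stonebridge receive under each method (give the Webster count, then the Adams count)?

5 and 4

Webster: Rivermont 2, Oakdale 1, Stonebridge 5.
Adams: Rivermont 2, Oakdale 2, Stonebridge 4.
Stonebridge gets 5 under Webster and 4 under Adams.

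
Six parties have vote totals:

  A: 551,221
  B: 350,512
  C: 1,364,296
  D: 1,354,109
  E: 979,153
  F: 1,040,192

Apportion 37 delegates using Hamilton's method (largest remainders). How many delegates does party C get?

Standard divisor: 5639483 ÷ 37 ≈ 152418.459.
Standard quotas: A 3.6165, B 2.2997, C 8.9510, D 8.8842, E 6.4241, F 6.8246.
Lower quotas: A 3, B 2, C 8, D 8, E 6, F 6 (sum 33, leaving 4 seats).
Remainders in descending order: C 0.9510, D 0.8842, F 0.8246, A 0.6165, E 0.4241, B 0.2997.
Largest remainders: C, D, F, A receive the extra seats.
C receives 9.

9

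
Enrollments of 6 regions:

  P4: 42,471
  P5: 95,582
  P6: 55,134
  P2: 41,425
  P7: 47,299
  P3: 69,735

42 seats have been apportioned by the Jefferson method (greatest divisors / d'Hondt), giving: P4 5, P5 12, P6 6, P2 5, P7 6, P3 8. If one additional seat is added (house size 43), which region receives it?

P6

Priority for the next seat is population ÷ (current seats + 1).
Priorities: P4 7078.500, P5 7352.462, P6 7876.286, P2 6904.167, P7 6757.000, P3 7748.333.
Highest priority: P6.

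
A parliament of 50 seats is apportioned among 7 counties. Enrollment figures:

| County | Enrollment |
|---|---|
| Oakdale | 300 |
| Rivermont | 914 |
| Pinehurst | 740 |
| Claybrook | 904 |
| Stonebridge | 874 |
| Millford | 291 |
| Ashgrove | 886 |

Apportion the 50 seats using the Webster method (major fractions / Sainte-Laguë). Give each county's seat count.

Standard divisor 4909/50 ≈ 98.18; standard quotas: Oakdale 3.056, Rivermont 9.309, Pinehurst 7.537, Claybrook 9.208, Stonebridge 8.902, Millford 2.964, Ashgrove 9.024.
Rounding to the nearest integer gives Oakdale 3, Rivermont 9, Pinehurst 8, Claybrook 9, Stonebridge 9, Millford 3, Ashgrove 9 — total 50, matching the house size, so no adjustment is needed.

Oakdale 3; Rivermont 9; Pinehurst 8; Claybrook 9; Stonebridge 9; Millford 3; Ashgrove 9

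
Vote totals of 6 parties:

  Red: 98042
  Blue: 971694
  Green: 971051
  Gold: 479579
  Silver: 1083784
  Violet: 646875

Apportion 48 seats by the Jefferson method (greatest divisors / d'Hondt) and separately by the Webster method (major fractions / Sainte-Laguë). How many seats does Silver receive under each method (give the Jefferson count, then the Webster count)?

13 and 12

Jefferson: Red 1, Blue 11, Green 11, Gold 5, Silver 13, Violet 7.
Webster: Red 1, Blue 11, Green 11, Gold 6, Silver 12, Violet 7.
Silver gets 13 under Jefferson and 12 under Webster.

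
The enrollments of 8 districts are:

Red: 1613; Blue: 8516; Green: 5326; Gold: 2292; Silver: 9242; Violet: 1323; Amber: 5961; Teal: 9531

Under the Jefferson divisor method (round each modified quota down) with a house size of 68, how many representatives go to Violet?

2

Standard divisor 43804/68 ≈ 644.176; standard quotas: Red 2.504, Blue 13.220, Green 8.268, Gold 3.558, Silver 14.347, Violet 2.054, Amber 9.254, Teal 14.796.
Rounding down gives 2, 13, 8, 3, 14, 2, 9, 14 = 65 seats, so the divisor must be adjusted.
With modified divisor 600: modified quotas Red 2.688, Blue 14.193, Green 8.877, Gold 3.820, Silver 15.403, Violet 2.205, Amber 9.935, Teal 15.885.
Rounding down: Red 2, Blue 14, Green 8, Gold 3, Silver 15, Violet 2, Amber 9, Teal 15 (total 68).
Violet receives 2.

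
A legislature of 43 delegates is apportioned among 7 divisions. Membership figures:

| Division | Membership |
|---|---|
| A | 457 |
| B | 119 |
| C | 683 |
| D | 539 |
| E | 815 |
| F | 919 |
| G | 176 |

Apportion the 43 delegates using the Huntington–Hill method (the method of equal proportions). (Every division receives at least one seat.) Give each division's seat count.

A 5; B 1; C 8; D 6; E 10; F 11; G 2

With divisor 85: modified quotas A 5.376, B 1.400, C 8.035, D 6.341, E 9.588, F 10.812, G 2.071.
Geometric-mean thresholds: A √(5·6)=5.477, B √(1·2)=1.414, C √(8·9)=8.485, D √(6·7)=6.481, E √(9·10)=9.487, F √(10·11)=10.488, G √(2·3)=2.449.
Each quota rounded against its threshold gives A 5, B 1, C 8, D 6, E 10, F 11, G 2 (total 43).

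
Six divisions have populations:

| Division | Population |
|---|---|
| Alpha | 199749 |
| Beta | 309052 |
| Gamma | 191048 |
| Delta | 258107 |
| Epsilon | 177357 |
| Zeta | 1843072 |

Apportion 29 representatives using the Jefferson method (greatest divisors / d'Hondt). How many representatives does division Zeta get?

19

Standard divisor 2978385/29 ≈ 102702.931; standard quotas: Alpha 1.945, Beta 3.009, Gamma 1.860, Delta 2.513, Epsilon 1.727, Zeta 17.946.
Rounding down gives 1, 3, 1, 2, 1, 17 = 25 seats, so the divisor must be adjusted.
With modified divisor 93800: modified quotas Alpha 2.130, Beta 3.295, Gamma 2.037, Delta 2.752, Epsilon 1.891, Zeta 19.649.
Rounding down: Alpha 2, Beta 3, Gamma 2, Delta 2, Epsilon 1, Zeta 19 (total 29).
Zeta receives 19.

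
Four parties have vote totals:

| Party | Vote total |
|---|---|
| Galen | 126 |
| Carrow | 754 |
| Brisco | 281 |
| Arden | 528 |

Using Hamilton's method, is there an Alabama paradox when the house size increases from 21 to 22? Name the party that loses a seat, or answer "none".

Galen

At 21 seats: Galen 2, Carrow 9, Brisco 3, Arden 7.
At 22 seats: Galen 1, Carrow 10, Brisco 4, Arden 7.
Galen drops from 2 to 1.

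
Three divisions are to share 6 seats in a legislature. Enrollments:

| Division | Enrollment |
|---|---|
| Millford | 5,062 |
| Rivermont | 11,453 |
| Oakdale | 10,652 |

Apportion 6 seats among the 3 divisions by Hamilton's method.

Millford=1; Rivermont=3; Oakdale=2

The standard divisor is 27167/6 ≈ 4527.833.
Standard quotas: Millford 1.1180, Rivermont 2.5295, Oakdale 2.3526.
Lower quotas: Millford 1, Rivermont 2, Oakdale 2 (sum 5, leaving 1 seat).
Remainders in descending order: Rivermont 0.5295, Oakdale 0.3526, Millford 0.1180.
Largest remainder: Rivermont receives the extra seat.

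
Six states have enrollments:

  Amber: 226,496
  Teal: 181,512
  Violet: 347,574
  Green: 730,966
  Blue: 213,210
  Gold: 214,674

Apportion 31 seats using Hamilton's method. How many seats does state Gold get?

3

Total 1914432; standard divisor 1914432/31 ≈ 61755.871.
Standard quotas: Amber 3.6676, Teal 2.9392, Violet 5.6282, Green 11.8364, Blue 3.4525, Gold 3.4762.
Lower quotas: Amber 3, Teal 2, Violet 5, Green 11, Blue 3, Gold 3 (sum 27, leaving 4 seats).
Remainders in descending order: Teal 0.9392, Green 0.8364, Amber 0.6676, Violet 0.6282, Gold 0.4762, Blue 0.4525.
The surplus seats go to Teal, Green, Amber, Violet.
Gold receives 3.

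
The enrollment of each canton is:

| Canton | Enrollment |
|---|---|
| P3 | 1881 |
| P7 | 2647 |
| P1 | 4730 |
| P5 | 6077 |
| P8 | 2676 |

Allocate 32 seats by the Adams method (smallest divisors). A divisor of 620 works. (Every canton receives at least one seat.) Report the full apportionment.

With modified divisor 620: modified quotas P3 3.034, P7 4.269, P1 7.629, P5 9.802, P8 4.316.
Rounding up: P3 4, P7 5, P1 8, P5 10, P8 5 (total 32).

P3 4, P7 5, P1 8, P5 10, P8 5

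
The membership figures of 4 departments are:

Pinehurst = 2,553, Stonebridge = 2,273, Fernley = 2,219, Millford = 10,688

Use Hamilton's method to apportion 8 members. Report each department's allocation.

The standard divisor is 17733/8 ≈ 2216.625.
Standard quotas: Pinehurst 1.1518, Stonebridge 1.0254, Fernley 1.0011, Millford 4.8217.
Lower quotas: Pinehurst 1, Stonebridge 1, Fernley 1, Millford 4 (sum 7, leaving 1 seat).
Remainders in descending order: Millford 0.8217, Pinehurst 0.1518, Stonebridge 0.0254, Fernley 0.0011.
Largest remainder: Millford receives the extra seat.

Pinehurst 1; Stonebridge 1; Fernley 1; Millford 5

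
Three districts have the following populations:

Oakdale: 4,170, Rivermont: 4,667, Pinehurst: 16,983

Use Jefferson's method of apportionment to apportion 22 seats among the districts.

Oakdale=3, Rivermont=4, Pinehurst=15

Standard divisor 25820/22 ≈ 1173.636; standard quotas: Oakdale 3.553, Rivermont 3.977, Pinehurst 14.470.
Rounding down gives 3, 3, 14 = 20 seats, so the divisor must be adjusted.
With modified divisor 1100: modified quotas Oakdale 3.791, Rivermont 4.243, Pinehurst 15.439.
Rounding down: Oakdale 3, Rivermont 4, Pinehurst 15 (total 22).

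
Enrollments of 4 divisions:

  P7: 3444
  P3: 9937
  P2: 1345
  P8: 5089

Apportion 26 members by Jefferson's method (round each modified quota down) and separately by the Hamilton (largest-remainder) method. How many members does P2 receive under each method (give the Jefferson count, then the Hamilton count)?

Jefferson: P7 4, P3 14, P2 1, P8 7.
Hamilton: P7 4, P3 13, P2 2, P8 7.
P2 gets 1 under Jefferson and 2 under Hamilton.

1 and 2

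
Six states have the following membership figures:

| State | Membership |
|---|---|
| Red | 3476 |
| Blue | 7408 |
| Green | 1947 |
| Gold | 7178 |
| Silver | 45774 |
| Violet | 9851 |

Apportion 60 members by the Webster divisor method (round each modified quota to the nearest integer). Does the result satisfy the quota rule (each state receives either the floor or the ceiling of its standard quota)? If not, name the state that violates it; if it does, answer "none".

Standard quotas: Red 2.757, Blue 5.877, Green 1.545, Gold 5.694, Silver 36.312, Violet 7.815.
Webster allocation: Red 3, Blue 6, Green 2, Gold 6, Silver 35, Violet 8.
Silver has quota 36.312 (lower 36, upper 37) but receives 35 — outside the quota interval.

Silver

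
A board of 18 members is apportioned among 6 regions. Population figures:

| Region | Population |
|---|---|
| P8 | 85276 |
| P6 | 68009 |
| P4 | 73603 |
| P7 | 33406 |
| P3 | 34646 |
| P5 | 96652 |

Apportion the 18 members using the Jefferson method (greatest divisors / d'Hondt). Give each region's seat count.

P8 4, P6 3, P4 4, P7 1, P3 1, P5 5

Standard divisor 391592/18 ≈ 21755.111; standard quotas: P8 3.920, P6 3.126, P4 3.383, P7 1.536, P3 1.593, P5 4.443.
Rounding down gives 3, 3, 3, 1, 1, 4 = 15 seats, so the divisor must be adjusted.
With modified divisor 17900: modified quotas P8 4.764, P6 3.799, P4 4.112, P7 1.866, P3 1.936, P5 5.400.
Rounding down: P8 4, P6 3, P4 4, P7 1, P3 1, P5 5 (total 18).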